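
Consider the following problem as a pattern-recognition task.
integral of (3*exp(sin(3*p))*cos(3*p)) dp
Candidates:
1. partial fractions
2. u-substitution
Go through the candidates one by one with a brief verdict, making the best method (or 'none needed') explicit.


Best approach: u-substitution — viewed as a product, the integrand is a composition evaluated at sin(3*p) times (a constant multiple of) that inner expression's derivative, so u = sin(3*p) makes it elementary.
- partial fractions — there is no rational-function structure to decompose.
- u-substitution — applies; the problem has the shape this method handles.


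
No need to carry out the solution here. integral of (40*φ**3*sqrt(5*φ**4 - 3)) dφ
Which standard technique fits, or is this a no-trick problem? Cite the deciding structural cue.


Verdict: u-substitution — a chain-rule shadow: 40*φ**3 alongside a function of 5*φ**4 - 3 means u = 5*φ**4 - 3 unwinds the composition in one step.


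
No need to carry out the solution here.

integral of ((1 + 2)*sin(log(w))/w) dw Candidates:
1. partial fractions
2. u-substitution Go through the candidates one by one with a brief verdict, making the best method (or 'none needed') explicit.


Verdict: u-substitution — everything non-trivial happens through the inner expression log(w), and its derivative accounts for the remaining factor up to a constant, so set u = log(w).
- partial fractions: the expression is not a ratio of polynomials that decomposes further.
- u-substitution — yes — fits the structure here.


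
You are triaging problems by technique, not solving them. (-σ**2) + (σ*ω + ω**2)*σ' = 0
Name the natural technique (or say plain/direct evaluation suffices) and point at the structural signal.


Method: the homogeneous substitution — the slope is degree-zero homogeneous: the ratio substitution v = σ/ω collapses it. Suitably rearranged — at times with the variables' roles exchanged — this doubles as a Bernoulli equation; the homogeneous reading needs no such setup.


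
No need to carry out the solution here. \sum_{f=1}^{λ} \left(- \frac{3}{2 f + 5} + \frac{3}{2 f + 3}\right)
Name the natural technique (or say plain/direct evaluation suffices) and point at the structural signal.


Diagnosis: telescoping — the generic term is a one-step difference of \frac{3}{2 f + 3}, so partial sums shortcut to endpoint evaluation.


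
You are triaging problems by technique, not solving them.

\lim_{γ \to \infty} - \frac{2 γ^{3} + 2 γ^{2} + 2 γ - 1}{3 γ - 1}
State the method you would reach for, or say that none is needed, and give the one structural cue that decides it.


Best approach: dominant-term comparison — divide through by the highest power of γ; every lower-order term dies and the dominant terms decide the limit. As a single quotient, the ∞/∞ shape would yield to repeated differentiation as well — the growth comparison gets there in one look.


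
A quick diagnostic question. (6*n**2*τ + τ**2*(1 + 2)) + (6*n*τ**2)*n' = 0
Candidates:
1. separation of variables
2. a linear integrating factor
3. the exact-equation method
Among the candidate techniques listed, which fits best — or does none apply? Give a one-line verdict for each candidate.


Method: the exact-equation method — equality of cross partials is the green light — assemble the potential function term by term.
- separation of variables — the two dependences are entangled, not a clean product of one-variable pieces.
- a linear integrating factor: the unknown enters nonlinearly (through a power, a denominator, or a transcendental function), which the linear integrating-factor recipe cannot absorb as-is — any repair would come from a preliminary substitution, not the factor.
- the exact-equation method — applicable, and directly so.


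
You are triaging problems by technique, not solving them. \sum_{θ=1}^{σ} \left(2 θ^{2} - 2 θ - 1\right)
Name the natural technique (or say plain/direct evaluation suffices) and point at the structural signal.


Method: no special technique — nothing telescopes and nothing is geometric; polynomial terms in θ sum term by term.


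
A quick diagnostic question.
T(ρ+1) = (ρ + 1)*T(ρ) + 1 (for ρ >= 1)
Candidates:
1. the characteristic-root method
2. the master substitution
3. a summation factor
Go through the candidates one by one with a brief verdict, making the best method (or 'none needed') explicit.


Verdict: a summation factor — rescale the sequence by the product of the weights ρ + 1 so far — the recurrence collapses to a plain running sum.
- the characteristic-root method: the coefficients change with the index, which the root method cannot absorb.
- the master substitution: the recursion steps by a constant offset, so exponential reindexing is pointless.
- a summation factor — yes — fits the structure here.


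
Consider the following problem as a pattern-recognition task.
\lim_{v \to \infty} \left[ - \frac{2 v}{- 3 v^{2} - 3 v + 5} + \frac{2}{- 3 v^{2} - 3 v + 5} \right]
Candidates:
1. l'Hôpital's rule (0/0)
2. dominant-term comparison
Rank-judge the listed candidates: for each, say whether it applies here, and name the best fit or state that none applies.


Verdict: dominant-term comparison — as v grows, only the highest-degree terms matter — compare leading terms and read the limit off.
- l'Hôpital's rule (0/0): viewed as a single quotient this runs to ∞/∞, not the 0/0 clash this candidate addresses; an at-infinity variant of the rule would resolve it, but comparing leading growth reads the answer without differentiating.
- dominant-term comparison — yes, a natural case for it.


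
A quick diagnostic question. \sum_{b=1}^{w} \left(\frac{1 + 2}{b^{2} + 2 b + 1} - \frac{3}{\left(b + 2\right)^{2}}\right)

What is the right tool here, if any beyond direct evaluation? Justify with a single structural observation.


Verdict: telescoping — each term adds \frac{1 + 2}{b^{2} + 2 b + 1} and subtracts the same expression advanced one index; that subtracted piece cancels against the next term's added copy — only the boundary terms survive.


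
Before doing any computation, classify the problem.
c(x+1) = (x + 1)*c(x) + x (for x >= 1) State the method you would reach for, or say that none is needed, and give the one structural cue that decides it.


Diagnosis: a summation factor — because the multiplier x + 1 is index-dependent, divide through by its running product and sum the resulting differences.


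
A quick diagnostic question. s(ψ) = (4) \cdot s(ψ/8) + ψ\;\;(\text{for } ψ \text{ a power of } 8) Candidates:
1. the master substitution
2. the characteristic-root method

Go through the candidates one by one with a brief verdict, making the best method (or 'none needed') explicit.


Technique: the master substitution — the argument shrinks by the factor 8, so measure the index on a logarithmic scale and the recursion becomes a shift.
- the master substitution: yes, a natural case for it.
- the characteristic-root method: the recursion divides its index rather than shifting it — outside the constant-shift family the root method covers.


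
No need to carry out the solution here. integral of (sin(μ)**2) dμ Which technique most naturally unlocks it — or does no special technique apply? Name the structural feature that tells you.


Technique: a trigonometric identity — sin(μ)**2 carries an even exponent — trade it for double-angle cosines before integrating.


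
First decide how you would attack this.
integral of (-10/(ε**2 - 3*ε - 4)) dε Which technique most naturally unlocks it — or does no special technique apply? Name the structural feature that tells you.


Diagnosis: partial fractions — the integrand is a proper rational function and its denominator ε**2 - 3*ε - 4 factors into distinct pieces, so it splits into simple fractions.


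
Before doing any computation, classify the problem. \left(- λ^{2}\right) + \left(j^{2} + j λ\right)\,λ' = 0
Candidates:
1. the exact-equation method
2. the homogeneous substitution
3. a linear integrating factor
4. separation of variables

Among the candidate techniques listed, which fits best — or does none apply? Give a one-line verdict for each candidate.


Diagnosis: the homogeneous substitution — the slope's numerator and denominator have matching total degree, so it depends only on λ/j and the ratio substitution collapses it. Suitably rearranged — at times with the variables' roles exchanged — this doubles as a Bernoulli equation; the homogeneous reading needs no such setup.
- the exact-equation method: no potential function has this form as its differential, as written.
- the homogeneous substitution — yes, a natural case for it.
- a linear integrating factor — the unknown enters nonlinearly (through a power, a denominator, or a transcendental function), which the linear integrating-factor recipe cannot absorb as-is — any repair would come from a preliminary substitution, not the factor.
- separation of variables: the two dependences do not factor apart.


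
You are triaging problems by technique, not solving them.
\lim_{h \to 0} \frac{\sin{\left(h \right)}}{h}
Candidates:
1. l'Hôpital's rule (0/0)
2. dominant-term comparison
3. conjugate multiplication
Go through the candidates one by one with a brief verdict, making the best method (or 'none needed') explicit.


Verdict: l'Hôpital's rule (0/0) — numerator and denominator both vanish at 0 — a genuine 0/0 form, which is exactly when l'Hôpital applies. Known elementary limits would finish this too — the rule just bypasses the case analysis.
- l'Hôpital's rule (0/0) — applies; the problem has the shape this method handles.
- dominant-term comparison: this is not a rational comparison of growth rates at infinity.
- conjugate multiplication — there is no infinity-minus-infinity radical difference to rationalize.


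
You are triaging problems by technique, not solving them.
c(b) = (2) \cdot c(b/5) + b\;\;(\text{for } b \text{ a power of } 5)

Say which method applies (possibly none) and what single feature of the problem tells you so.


Method: the master substitution — treat m = log base 5 of b as the new clock: one recursion step advances m by one while b scales by 5.


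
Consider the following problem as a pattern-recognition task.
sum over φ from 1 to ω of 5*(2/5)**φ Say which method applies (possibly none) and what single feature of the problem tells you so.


Best approach: the geometric series formula — check a ratio of consecutive terms: it is 2/5, independent of the index, so the geometric formula closes the sum.


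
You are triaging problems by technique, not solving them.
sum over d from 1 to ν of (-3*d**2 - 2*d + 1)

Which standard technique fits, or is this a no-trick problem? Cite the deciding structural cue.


Method: no special technique — constant-multiple powers of d with no cancellation partners and no common ratio — use the standard power-sum formulas.


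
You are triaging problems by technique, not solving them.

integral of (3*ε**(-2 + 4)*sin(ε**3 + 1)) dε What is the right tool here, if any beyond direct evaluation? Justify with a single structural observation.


Method: u-substitution — read it as f(ε**3 + 1) times a constant multiple of d(ε**3 + 1): one substitution, u = ε**3 + 1, finishes it.


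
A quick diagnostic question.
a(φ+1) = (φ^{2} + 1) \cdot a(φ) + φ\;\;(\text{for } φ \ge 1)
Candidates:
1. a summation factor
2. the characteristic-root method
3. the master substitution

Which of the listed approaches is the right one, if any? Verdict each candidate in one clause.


Diagnosis: a summation factor — an index-dependent multiplier φ^{2} + 1 rules out characteristic roots; a summation factor converts it to a pure difference.
- a summation factor: yes — fits the structure here.
- the characteristic-root method: an index-dependent weight blocks the pure exponential ansatz.
- the master substitution — the recursion shifts the index rather than dividing it.


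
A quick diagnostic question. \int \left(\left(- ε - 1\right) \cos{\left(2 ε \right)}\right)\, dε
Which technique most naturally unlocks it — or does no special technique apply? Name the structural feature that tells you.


Method: integration by parts — - ε - 1 dies after finitely many derivatives while \cos{\left(2 ε \right)} cycles under integration — the tabular/parts setup.


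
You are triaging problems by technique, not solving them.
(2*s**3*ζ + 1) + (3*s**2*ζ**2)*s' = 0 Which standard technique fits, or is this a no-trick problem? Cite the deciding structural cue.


Verdict: the exact-equation method — 2*s**3*ζ + 1 and 3*s**2*ζ**2 pass the exactness check on the nose, so no integrating factor in ζ or s is needed at all.


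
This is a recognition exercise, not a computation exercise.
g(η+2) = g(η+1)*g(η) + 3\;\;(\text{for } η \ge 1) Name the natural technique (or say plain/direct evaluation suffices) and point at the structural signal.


Method: no special technique — each new value is a nonlinear function of earlier ones — scaling arguments and superposition both fail.


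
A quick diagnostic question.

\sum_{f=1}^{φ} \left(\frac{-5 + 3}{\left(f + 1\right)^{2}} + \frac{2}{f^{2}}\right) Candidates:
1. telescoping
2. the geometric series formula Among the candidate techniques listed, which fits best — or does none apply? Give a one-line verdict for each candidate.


Technique: telescoping — the summand is built as \frac{2}{f^{2}} minus its own successor — adjacent terms annihilate down the line.
- telescoping: yes, a natural case for it.
- the geometric series formula: no single multiplier carries one term to the next throughout the sum.


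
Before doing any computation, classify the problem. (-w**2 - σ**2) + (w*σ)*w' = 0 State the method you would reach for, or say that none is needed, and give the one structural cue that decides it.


Method: the homogeneous substitution — the slope's numerator and denominator share total degree; set v = w/σ and the equation drops to separable form. Rearranged, this also fits the Bernoulli template directly; the homogeneous substitution reads the structure without the rearrangement.


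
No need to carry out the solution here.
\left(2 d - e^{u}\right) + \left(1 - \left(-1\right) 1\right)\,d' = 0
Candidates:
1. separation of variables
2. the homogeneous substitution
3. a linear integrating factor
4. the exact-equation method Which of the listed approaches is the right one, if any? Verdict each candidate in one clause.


Verdict: a linear integrating factor — linear in the unknown with genuine forcing: multiply through by the exponential of the integrated coefficient and the left side closes into one derivative.
- separation of variables: the two dependences do not factor apart.
- the homogeneous substitution: the slope does not depend on the ratio of the variables alone.
- a linear integrating factor: yes — fits the structure here.
- the exact-equation method — the mixed partial derivatives differ, so the left side is not a total differential.


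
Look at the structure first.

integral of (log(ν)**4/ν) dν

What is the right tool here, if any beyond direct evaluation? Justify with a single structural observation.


Method: u-substitution — collected, the integrand has one factor that is, up to a constant, the derivative of an inner expression the rest depends on — substitute for that inner expression.


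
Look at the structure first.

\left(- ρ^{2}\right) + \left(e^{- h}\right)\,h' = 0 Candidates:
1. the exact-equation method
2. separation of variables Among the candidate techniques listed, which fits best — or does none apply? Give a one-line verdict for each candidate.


Technique: separation of variables — all dependence on the two variables factors apart, the defining separable shape.
- the exact-equation method: the cross-partial test holds only vacuously — each coefficient lives in its own variable, so the exactness machinery reads no structure the split form does not already show.
- separation of variables — yes, a natural case for it.


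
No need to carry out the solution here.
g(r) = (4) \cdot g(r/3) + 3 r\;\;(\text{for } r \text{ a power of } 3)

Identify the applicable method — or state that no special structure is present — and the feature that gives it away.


Method: the master substitution — treat m = log base 3 of r as the new clock: one recursion step advances m by one while r scales by 3.


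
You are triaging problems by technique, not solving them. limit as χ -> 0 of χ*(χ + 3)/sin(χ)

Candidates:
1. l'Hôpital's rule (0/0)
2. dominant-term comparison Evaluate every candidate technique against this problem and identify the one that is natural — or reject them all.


Verdict: l'Hôpital's rule (0/0) — the 0/0 form at 0 is the signature situation for l'Hôpital's rule. Known elementary limits would finish this too — the rule just bypasses the case analysis.
- l'Hôpital's rule (0/0): a fit — the right tool for this form.
- dominant-term comparison — this limit is not decided by comparing polynomial growth at infinity.


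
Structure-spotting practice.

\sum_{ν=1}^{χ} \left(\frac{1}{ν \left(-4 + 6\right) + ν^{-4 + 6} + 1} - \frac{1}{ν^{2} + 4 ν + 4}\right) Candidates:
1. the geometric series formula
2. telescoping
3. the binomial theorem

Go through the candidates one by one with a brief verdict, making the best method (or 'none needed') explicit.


Technique: telescoping — each term adds \frac{1}{ν \left(-4 + 6\right) + ν^{-4 + 6} + 1} and subtracts the same expression advanced one index; that subtracted piece cancels against the next term's added copy — only the boundary terms survive.
- the geometric series formula: the term-to-term ratio changes with the index, so the geometric formula cannot close it.
- telescoping: yes, a natural case for it.
- the binomial theorem — there is no pair of bases whose matched powers would reassemble into a single binomial power.


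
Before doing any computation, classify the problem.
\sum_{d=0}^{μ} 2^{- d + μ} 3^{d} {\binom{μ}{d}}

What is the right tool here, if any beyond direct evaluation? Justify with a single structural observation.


Technique: the binomial theorem — binomial coefficients against complementary powers of 3 and 2: recognize the binomial expansion and resum.


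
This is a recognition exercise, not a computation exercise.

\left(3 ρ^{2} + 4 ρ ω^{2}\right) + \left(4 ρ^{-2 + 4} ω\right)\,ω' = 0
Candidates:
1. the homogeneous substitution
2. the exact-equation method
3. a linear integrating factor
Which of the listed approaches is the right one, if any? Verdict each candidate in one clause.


Technique: the exact-equation method — equality of cross partials is the green light — assemble the potential function term by term.
- the homogeneous substitution — solved for the derivative, the right side changes under joint scaling of the two variables.
- the exact-equation method — applicable, and directly so.
- a linear integrating factor: a nonlinear term in the unknown puts this outside the integrating-factor template.


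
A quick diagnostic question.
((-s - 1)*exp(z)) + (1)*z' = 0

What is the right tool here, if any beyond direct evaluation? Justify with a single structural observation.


Diagnosis: separation of variables — separating collects all z-dependence with the derivative and leaves all s-dependence opposite: variables separate.


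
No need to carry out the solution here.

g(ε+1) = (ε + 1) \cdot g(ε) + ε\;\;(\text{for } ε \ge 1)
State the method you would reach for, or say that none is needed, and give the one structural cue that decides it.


Best approach: a summation factor — one step of memory with a weight ε + 1 that changes as the index grows — the summation-factor construction is built for this.


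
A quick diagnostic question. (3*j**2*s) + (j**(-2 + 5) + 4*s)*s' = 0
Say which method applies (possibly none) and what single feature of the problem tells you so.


Method: the exact-equation method — because the two cross partials coincide, the form is conservative as written — recover its potential in (j, s).


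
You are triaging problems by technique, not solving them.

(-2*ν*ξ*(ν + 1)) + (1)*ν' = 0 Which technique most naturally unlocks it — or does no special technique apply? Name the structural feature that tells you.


Diagnosis: separation of variables — one side of the product carries the independent variable, the other the unknown — the textbook separation shape. A Bernoulli rewrite would carry it as the equation stands — separating the variables needs no rearrangement either.


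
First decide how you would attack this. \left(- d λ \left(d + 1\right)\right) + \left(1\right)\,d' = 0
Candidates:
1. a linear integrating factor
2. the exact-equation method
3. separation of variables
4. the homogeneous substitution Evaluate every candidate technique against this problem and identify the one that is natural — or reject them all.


Verdict: separation of variables — separating collects all d-dependence with the derivative and leaves all λ-dependence opposite: variables separate. A Bernoulli substitution applies to this equation as given; separation takes the same equation in its displayed form.
- a linear integrating factor — a nonlinear term in the unknown puts this outside the integrating-factor template.
- the exact-equation method — no potential function has this form as its differential, as written.
- separation of variables — applies; the problem has the shape this method handles.
- the homogeneous substitution: the slope is not a function of the ratio of the variables alone.


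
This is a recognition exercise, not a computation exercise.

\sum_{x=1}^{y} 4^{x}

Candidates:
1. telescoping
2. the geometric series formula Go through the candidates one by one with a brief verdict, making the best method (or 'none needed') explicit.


Method: the geometric series formula — check a ratio of consecutive terms: it is 4, independent of the index, so the geometric formula closes the sum.
- telescoping — computed from the summand as displayed, the partial sums build up without the pairwise collapse telescoping exploits.
- the geometric series formula — applicable, and directly so.


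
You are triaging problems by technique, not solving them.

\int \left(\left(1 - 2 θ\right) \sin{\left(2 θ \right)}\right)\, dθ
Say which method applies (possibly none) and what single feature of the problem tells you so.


Best approach: integration by parts — the integrand splits as 1 - 2 θ times \sin{\left(2 θ \right)} — repeatedly differentiating the polynomial part kills it, which is the parts ladder.


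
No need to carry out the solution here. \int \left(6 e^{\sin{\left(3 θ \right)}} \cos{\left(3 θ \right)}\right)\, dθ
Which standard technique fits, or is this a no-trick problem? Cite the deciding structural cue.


Verdict: u-substitution — collected, the integrand has one factor that is, up to a constant, the derivative of an inner expression the rest depends on — substitute for that inner expression.


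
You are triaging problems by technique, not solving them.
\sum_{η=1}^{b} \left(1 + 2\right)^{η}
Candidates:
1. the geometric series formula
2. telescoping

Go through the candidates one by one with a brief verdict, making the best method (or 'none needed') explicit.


Verdict: the geometric series formula — consecutive terms stand in a fixed index-free ratio — the geometric sum formula closes it.
- the geometric series formula — applies; the problem has the shape this method handles.
- telescoping — computed from the summand as displayed, the partial sums build up without the pairwise collapse telescoping exploits.


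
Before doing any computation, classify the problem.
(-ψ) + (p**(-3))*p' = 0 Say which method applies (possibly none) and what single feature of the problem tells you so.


Best approach: separation of variables — all dependence on the two variables factors apart, the defining separable shape. One could also solve this as an exact equation; with each coefficient in its own variable, separating is the same work with fewer steps.


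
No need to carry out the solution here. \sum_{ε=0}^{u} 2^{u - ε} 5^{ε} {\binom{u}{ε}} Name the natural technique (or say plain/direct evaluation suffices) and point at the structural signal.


Diagnosis: the binomial theorem — the binomial coefficients weight matched powers of 5 and 2, which is exactly the expansion of a binomial power.


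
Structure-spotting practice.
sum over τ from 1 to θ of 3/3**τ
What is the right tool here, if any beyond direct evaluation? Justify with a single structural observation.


Method: the geometric series formula — consecutive terms stand in a fixed index-free ratio — the geometric sum formula closes it.


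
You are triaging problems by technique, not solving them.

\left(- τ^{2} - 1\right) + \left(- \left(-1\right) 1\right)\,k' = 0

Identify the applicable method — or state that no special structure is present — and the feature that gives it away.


Verdict: no special technique — solved for the derivative, k never appears on the right — this is a direct integration in τ, not a differential-equations problem at heart.


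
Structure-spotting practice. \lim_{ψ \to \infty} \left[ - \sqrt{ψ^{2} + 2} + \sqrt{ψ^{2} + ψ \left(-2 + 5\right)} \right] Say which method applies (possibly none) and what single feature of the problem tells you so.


Verdict: conjugate multiplication — turning the difference into a conjugate-rationalized ratio makes the limit readable.


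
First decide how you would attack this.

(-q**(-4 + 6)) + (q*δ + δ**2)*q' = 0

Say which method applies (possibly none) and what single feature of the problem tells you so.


Verdict: the homogeneous substitution — the slope is degree-zero homogeneous: the ratio substitution v = q/δ collapses it. Rewriting — with the variables' roles exchanged where the shape demands it — would expose a Bernoulli structure too; the homogeneous substitution simply reads the degrees directly.


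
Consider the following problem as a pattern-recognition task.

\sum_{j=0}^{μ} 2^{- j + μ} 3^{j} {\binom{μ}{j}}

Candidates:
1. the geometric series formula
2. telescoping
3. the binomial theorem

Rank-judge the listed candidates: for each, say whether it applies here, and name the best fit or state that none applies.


Method: the binomial theorem — binomial coefficients against complementary powers of 3 and 2: recognize the binomial expansion and resum.
- the geometric series formula — the ratio of consecutive terms depends on the index.
- telescoping — neither a shifted-difference shape nor integer-spaced poles are present.
- the binomial theorem — yes — fits the structure here.


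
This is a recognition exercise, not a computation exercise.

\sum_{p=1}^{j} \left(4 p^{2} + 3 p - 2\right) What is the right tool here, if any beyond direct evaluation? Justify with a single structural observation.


Method: no special technique — constant-multiple powers of p with no cancellation partners and no common ratio — use the standard power-sum formulas.


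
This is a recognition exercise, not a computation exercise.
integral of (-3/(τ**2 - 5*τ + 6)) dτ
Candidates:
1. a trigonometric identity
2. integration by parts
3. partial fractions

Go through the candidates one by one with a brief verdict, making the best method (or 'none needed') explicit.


Best approach: partial fractions — the integrand is a proper rational function and its denominator τ**2 - 5*τ + 6 factors into distinct pieces, so it splits into simple fractions.
- a trigonometric identity — with no trigonometric functions present, identity rewriting has no target.
- integration by parts: there is no nonconstant-polynomial-times-kernel split with an exp, sine, cosine (degree-1 argument), or logarithm partner.
- partial fractions: a fit — the right tool for this form.


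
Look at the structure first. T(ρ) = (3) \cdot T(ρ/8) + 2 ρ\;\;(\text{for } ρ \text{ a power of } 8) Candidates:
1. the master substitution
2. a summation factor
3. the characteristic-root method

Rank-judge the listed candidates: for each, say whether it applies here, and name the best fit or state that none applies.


Best approach: the master substitution — treat m = log base 8 of ρ as the new clock: one recursion step advances m by one while ρ scales by 8.
- the master substitution — applies; the problem has the shape this method handles.
- a summation factor: the recursion divides its index rather than shifting it — there is no previous-term chain for a summation factor to telescope.
- the characteristic-root method: the recursion divides its index rather than shifting it — outside the constant-shift family the root method covers.


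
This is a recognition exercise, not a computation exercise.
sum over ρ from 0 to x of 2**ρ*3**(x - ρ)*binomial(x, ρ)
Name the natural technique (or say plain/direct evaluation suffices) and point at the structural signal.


Method: the binomial theorem — the summand is term ρ of a binomial expansion in 2 and 3; the whole sum is a single power.


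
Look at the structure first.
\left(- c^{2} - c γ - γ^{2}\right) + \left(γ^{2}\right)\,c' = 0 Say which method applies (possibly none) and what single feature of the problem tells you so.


Method: the homogeneous substitution — solved for the derivative, the right side is unchanged under scaling γ and c together — it depends only on the ratio c/γ, so substitute a single ratio variable.


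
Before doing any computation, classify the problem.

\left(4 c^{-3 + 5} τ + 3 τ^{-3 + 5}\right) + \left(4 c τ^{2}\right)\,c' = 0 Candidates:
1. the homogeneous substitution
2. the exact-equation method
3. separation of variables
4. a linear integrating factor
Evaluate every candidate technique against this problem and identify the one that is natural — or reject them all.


Method: the exact-equation method — equality of cross partials is the green light — assemble the potential function term by term.
- the homogeneous substitution — the slope does not depend on the ratio of the variables alone.
- the exact-equation method — a fit — the right tool for this form.
- separation of variables: no algebra isolates the independent variable on one side and the unknown on the other.
- a linear integrating factor: the unknown enters nonlinearly (through a power, a denominator, or a transcendental function), which the linear integrating-factor recipe cannot absorb as-is — any repair would come from a preliminary substitution, not the factor.


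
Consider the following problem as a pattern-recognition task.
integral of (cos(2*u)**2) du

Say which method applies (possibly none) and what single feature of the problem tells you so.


Verdict: a trigonometric identity — cos(2*u)**2 carries an even exponent — trade it for double-angle cosines before integrating.


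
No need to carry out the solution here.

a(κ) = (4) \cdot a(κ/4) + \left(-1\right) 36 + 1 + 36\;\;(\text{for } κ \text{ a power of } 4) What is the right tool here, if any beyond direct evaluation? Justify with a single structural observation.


Diagnosis: the master substitution — treat m = log base 4 of κ as the new clock: one recursion step advances m by one while κ scales by 4.


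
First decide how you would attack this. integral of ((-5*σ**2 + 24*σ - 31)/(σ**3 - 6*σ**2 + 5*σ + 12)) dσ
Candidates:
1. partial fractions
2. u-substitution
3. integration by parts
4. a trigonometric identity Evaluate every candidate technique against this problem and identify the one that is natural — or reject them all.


Best approach: partial fractions — rational integrand, reducible denominator σ**3 - 6*σ**2 + 5*σ + 12: decompose first, integrate second.
- partial fractions — yes — fits the structure here.
- u-substitution — no subexpression of the integrand pairs with its own derivative as a factor — individual terms may offer their own substitutions, but any change of variable covering the whole integral would have to be constructed from outside the expression.
- integration by parts: the integrand does not split as a nonconstant polynomial times an exp, sine, cosine of a linear argument, or logarithm — no polynomial-kernel parts product to differentiate one side of.
- a trigonometric identity: with no trigonometric functions present, identity rewriting has no target.


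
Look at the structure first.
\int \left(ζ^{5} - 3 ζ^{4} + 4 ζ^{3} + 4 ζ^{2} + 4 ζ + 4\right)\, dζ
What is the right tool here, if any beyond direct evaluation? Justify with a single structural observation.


Best approach: no special technique — the integrand is a sum of constant multiples of powers of ζ — integrate term by term.


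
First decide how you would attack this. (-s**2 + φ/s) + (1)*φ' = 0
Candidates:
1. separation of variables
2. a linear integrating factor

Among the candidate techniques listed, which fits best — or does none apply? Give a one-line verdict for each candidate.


Diagnosis: a linear integrating factor — the unknown enters only to the first power against a nonzero forcing term — the integrating-factor template applies directly.
- separation of variables — the two dependences do not factor apart.
- a linear integrating factor — yes, a natural case for it.


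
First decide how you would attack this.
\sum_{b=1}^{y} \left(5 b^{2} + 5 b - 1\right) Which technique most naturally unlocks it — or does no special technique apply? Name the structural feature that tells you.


Technique: no special technique — this is bookkeeping, not technique: standard formulas for sums of constant-multiple powers of b apply termwise.


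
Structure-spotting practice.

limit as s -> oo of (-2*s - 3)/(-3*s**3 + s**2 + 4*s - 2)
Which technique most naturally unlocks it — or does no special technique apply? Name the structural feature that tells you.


Method: dominant-term comparison — divide by the highest power of s present: lower-order terms vanish and the dominant ratio remains. l'Hôpital's at-infinity variant applies to the expression viewed as a single quotient; the leading-term comparison is the direct route.


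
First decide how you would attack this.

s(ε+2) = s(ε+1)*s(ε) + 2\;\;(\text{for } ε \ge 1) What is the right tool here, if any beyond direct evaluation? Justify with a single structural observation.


Best approach: no special technique — each new value is a nonlinear function of earlier ones — scaling arguments and superposition both fail.


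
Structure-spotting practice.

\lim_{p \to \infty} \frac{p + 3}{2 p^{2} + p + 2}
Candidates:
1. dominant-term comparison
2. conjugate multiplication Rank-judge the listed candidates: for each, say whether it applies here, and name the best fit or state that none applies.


Method: dominant-term comparison — at large p only the top-degree terms survive; compare the leading terms and the limit falls out.
- dominant-term comparison — yes — fits the structure here.
- conjugate multiplication: no divergent radical difference is present for a conjugate pair to cancel.


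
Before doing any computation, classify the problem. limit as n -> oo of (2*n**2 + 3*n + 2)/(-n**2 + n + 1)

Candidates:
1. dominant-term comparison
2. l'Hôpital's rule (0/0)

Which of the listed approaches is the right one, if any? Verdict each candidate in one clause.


Technique: dominant-term comparison — at large n only the top-degree terms survive; compare the leading terms and the limit falls out.
- dominant-term comparison — applicable, and directly so.
- l'Hôpital's rule (0/0) — no 0/0 form appears: written as one quotient, top and bottom both grow without bound, and the ratio is decided by their leading terms.


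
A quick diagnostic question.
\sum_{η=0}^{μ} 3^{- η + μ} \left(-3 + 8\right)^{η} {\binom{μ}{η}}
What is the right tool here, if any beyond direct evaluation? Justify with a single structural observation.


Method: the binomial theorem — terms weighting {\binom{μ}{η}} against matched powers of (-3 + 8) and 3 reassemble into ((-3 + 8) + 3)^μ by the binomial theorem.


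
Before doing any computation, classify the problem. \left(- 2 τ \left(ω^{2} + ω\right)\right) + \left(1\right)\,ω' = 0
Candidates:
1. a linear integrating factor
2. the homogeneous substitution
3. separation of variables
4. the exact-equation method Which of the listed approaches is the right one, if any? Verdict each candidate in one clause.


Best approach: separation of variables — one side of the product carries the independent variable, the other the unknown — the textbook separation shape. This doubles as a Bernoulli equation in the unknown as written; dividing and integrating works on it directly.
- a linear integrating factor: the unknown enters nonlinearly (through a power, a denominator, or a transcendental function), which the linear integrating-factor recipe cannot absorb as-is — any repair would come from a preliminary substitution, not the factor.
- the homogeneous substitution — solved for the derivative, the right side changes under joint scaling of the two variables.
- separation of variables: yes, a natural case for it.
- the exact-equation method: the mixed-partials test fails on this split — it is not an exact differential as presented.


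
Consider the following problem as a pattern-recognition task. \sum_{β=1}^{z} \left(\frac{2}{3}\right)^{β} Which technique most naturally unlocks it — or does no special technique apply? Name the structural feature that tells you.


Diagnosis: the geometric series formula — check a ratio of consecutive terms: it is \frac{2}{3}, independent of the index, so the geometric formula closes the sum.


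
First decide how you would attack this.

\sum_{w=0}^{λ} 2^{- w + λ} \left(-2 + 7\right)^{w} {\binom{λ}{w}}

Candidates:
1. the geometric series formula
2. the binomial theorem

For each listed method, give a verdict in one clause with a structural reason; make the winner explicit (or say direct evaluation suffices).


Method: the binomial theorem — {\binom{λ}{w}} weighting matched powers of (-2 + 7) and 2 is the expanded form of ((-2 + 7) + 2)^λ — fold it back up.
- the geometric series formula — the ratio of consecutive terms depends on the index.
- the binomial theorem: yes, a natural case for it.


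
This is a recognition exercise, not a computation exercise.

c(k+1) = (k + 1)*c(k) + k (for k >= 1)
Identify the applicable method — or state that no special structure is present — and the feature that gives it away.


Technique: a summation factor — rescale the sequence by the product of the weights k + 1 so far — the recurrence collapses to a plain running sum.


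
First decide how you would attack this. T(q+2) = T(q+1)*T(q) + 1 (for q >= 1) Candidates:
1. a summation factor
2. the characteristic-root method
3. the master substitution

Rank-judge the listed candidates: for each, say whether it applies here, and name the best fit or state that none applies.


Verdict: no special technique — the recurrence is nonlinear in the sequence values; study it directly, no linear machinery applies.
- a summation factor: no summation factor applies — the rule is not linear in the sequence values.
- the characteristic-root method: the recursion is nonlinear in the sequence values, so no linear-modes ansatz applies.
- the master substitution — the recursion steps by a constant offset, so exponential reindexing is pointless.


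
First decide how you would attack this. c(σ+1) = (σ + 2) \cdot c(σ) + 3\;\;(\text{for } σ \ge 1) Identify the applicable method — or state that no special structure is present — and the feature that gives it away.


Best approach: a summation factor — the coefficient σ + 2 drifts with the index, so no fixed root exists; normalizing by the cumulative product telescopes it.
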